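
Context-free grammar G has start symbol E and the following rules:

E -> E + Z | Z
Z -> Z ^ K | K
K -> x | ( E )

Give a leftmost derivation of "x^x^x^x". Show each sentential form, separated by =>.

E => Z => Z^K => Z^K^K => Z^K^K^K => K^K^K^K => x^K^K^K => x^x^K^K => x^x^x^K => x^x^x^x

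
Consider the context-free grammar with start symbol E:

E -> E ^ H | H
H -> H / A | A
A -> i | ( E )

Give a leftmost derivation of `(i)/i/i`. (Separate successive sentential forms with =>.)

E => H => H/A => H/A/A => A/A/A => (E)/A/A => (H)/A/A => (A)/A/A => (i)/A/A => (i)/i/A => (i)/i/i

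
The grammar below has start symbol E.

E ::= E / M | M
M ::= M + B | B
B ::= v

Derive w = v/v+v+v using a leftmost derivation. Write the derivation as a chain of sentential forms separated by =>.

E => E/M => M/M => B/M => v/M => v/M+B => v/M+B+B => v/B+B+B => v/v+B+B => v/v+v+B => v/v+v+v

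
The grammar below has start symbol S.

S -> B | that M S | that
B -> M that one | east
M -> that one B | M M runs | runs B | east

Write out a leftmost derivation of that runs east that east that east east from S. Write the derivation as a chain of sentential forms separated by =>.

S => that M S   [S -> that M S]
that M S => that runs B S   [M -> runs B]
that runs B S => that runs east S   [B -> east]
that runs east S => that runs east that M S   [S -> that M S]
that runs east that M S => that runs east that east S   [M -> east]
that runs east that east S => that runs east that east that M S   [S -> that M S]
that runs east that east that M S => that runs east that east that east S   [M -> east]
that runs east that east that east S => that runs east that east that east B   [S -> B]
that runs east that east that east B => that runs east that east that east east   [B -> east]

S => that M S => that runs B S => that runs east S => that runs east that M S => that runs east that east S => that runs east that east that M S => that runs east that east that east S => that runs east that east that east B => that runs east that east that east east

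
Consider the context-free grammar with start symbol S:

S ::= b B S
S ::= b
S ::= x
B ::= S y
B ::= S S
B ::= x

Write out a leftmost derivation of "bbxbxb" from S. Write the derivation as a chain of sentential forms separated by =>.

S => bBS => bSSS => bbBSSS => bbxSSS => bbxbSS => bbxbxS => bbxbxb

S => bBS   [S ::= b B S]
bBS => bSSS   [B ::= S S]
bSSS => bbBSSS   [S ::= b B S]
bbBSSS => bbxSSS   [B ::= x]
bbxSSS => bbxbSS   [S ::= b]
bbxbSS => bbxbxS   [S ::= x]
bbxbxS => bbxbxb   [S ::= b]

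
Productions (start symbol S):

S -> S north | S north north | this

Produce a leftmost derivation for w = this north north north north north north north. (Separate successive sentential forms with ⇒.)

S ⇒ S north north ⇒ S north north north ⇒ S north north north north ⇒ S north north north north north ⇒ S north north north north north north north ⇒ this north north north north north north north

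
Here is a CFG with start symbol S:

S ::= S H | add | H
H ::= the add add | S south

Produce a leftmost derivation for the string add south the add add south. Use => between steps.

S => H   [S ::= H]
H => S south   [H ::= S south]
S south => S H south   [S ::= S H]
S H south => H H south   [S ::= H]
H H south => S south H south   [H ::= S south]
S south H south => add south H south   [S ::= add]
add south H south => add south the add add south   [H ::= the add add]

S => H => S south => S H south => H H south => S south H south => add south H south => add south the add add south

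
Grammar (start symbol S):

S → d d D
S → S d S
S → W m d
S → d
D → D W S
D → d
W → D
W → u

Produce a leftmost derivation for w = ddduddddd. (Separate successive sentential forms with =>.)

S => SdS   [S → S d S]
SdS => SdSdS   [S → S d S]
SdSdS => ddDdSdS   [S → d d D]
ddDdSdS => ddDWSdSdS   [D → D W S]
ddDWSdSdS => dddWSdSdS   [D → d]
dddWSdSdS => ddduSdSdS   [W → u]
ddduSdSdS => ddduddSdS   [S → d]
ddduddSdS => ddduddddS   [S → d]
ddduddddS => ddduddddd   [S → d]

S => SdS => SdSdS => ddDdSdS => ddDWSdSdS => dddWSdSdS => ddduSdSdS => ddduddSdS => ddduddddS => ddduddddd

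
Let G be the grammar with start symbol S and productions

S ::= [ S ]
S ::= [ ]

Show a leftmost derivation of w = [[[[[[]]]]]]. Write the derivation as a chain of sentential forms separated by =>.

S => [S] => [[S]] => [[[S]]] => [[[[S]]]] => [[[[[S]]]]] => [[[[[[]]]]]]

S => [S]   [S ::= [ S ]]
[S] => [[S]]   [S ::= [ S ]]
[[S]] => [[[S]]]   [S ::= [ S ]]
[[[S]]] => [[[[S]]]]   [S ::= [ S ]]
[[[[S]]]] => [[[[[S]]]]]   [S ::= [ S ]]
[[[[[S]]]]] => [[[[[[]]]]]]   [S ::= [ ]]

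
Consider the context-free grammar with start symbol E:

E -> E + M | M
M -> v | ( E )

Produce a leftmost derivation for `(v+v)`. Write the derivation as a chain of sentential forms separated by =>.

E => M => (E) => (E+M) => (M+M) => (v+M) => (v+v)

E => M   [E -> M]
M => (E)   [M -> ( E )]
(E) => (E+M)   [E -> E + M]
(E+M) => (M+M)   [E -> M]
(M+M) => (v+M)   [M -> v]
(v+M) => (v+v)   [M -> v]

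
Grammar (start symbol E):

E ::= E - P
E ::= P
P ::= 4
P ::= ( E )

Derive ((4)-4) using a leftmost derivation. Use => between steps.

E => P => (E) => (E-P) => (P-P) => ((E)-P) => ((P)-P) => ((4)-P) => ((4)-4)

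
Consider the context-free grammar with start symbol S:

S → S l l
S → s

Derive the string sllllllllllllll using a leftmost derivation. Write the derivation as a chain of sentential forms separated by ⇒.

S ⇒ Sll   [S → S l l]
Sll ⇒ Sllll   [S → S l l]
Sllll ⇒ Sllllll   [S → S l l]
Sllllll ⇒ Sllllllll   [S → S l l]
Sllllllll ⇒ Sllllllllll   [S → S l l]
Sllllllllll ⇒ Sllllllllllll   [S → S l l]
Sllllllllllll ⇒ Sllllllllllllll   [S → S l l]
Sllllllllllllll ⇒ sllllllllllllll   [S → s]

S ⇒ Sll ⇒ Sllll ⇒ Sllllll ⇒ Sllllllll ⇒ Sllllllllll ⇒ Sllllllllllll ⇒ Sllllllllllllll ⇒ sllllllllllllll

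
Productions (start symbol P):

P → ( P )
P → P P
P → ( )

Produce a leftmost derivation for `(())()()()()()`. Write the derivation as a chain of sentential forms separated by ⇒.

P ⇒ PP ⇒ PPP ⇒ (P)PP ⇒ (())PP ⇒ (())PPP ⇒ (())PPPP ⇒ (())()PPP ⇒ (())()()PP ⇒ (())()()()P ⇒ (())()()()PP ⇒ (())()()()()P ⇒ (())()()()()()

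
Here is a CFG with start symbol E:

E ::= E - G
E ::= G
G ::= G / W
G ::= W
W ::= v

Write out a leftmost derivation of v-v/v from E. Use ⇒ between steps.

E ⇒ E-G ⇒ G-G ⇒ W-G ⇒ v-G ⇒ v-G/W ⇒ v-W/W ⇒ v-v/W ⇒ v-v/v

E ⇒ E-G   [E ::= E - G]
E-G ⇒ G-G   [E ::= G]
G-G ⇒ W-G   [G ::= W]
W-G ⇒ v-G   [W ::= v]
v-G ⇒ v-G/W   [G ::= G / W]
v-G/W ⇒ v-W/W   [G ::= W]
v-W/W ⇒ v-v/W   [W ::= v]
v-v/W ⇒ v-v/v   [W ::= v]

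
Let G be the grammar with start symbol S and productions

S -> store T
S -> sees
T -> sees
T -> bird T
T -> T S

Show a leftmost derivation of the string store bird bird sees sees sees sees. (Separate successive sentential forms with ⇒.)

S ⇒ store T ⇒ store T S ⇒ store T S S ⇒ store T S S S ⇒ store bird T S S S ⇒ store bird bird T S S S ⇒ store bird bird sees S S S ⇒ store bird bird sees sees S S ⇒ store bird bird sees sees sees S ⇒ store bird bird sees sees sees sees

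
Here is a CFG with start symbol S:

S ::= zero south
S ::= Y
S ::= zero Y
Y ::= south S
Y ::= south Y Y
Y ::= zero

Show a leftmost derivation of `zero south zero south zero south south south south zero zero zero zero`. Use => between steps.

S => zero Y => zero south Y Y => zero south zero Y => zero south zero south Y Y => zero south zero south zero Y => zero south zero south zero south Y Y => zero south zero south zero south south Y Y Y => zero south zero south zero south south south Y Y Y Y => zero south zero south zero south south south south S Y Y Y => zero south zero south zero south south south south Y Y Y Y => zero south zero south zero south south south south zero Y Y Y => zero south zero south zero south south south south zero zero Y Y => zero south zero south zero south south south south zero zero zero Y => zero south zero south zero south south south south zero zero zero zero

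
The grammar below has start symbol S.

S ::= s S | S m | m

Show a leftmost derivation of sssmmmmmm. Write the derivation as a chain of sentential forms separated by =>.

S => sS   [S ::= s S]
sS => ssS   [S ::= s S]
ssS => ssSm   [S ::= S m]
ssSm => sssSm   [S ::= s S]
sssSm => sssSmm   [S ::= S m]
sssSmm => sssSmmm   [S ::= S m]
sssSmmm => sssSmmmm   [S ::= S m]
sssSmmmm => sssSmmmmm   [S ::= S m]
sssSmmmmm => sssmmmmmm   [S ::= m]

S => sS => ssS => ssSm => sssSm => sssSmm => sssSmmm => sssSmmmm => sssSmmmmm => sssmmmmmm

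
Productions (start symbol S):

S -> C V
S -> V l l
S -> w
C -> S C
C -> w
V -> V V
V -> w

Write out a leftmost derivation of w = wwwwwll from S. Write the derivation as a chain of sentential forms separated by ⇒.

S⇒Vll⇒VVll⇒VVVll⇒VVVVll⇒VVVVVll⇒wVVVVll⇒wwVVVll⇒wwwVVll⇒wwwwVll⇒wwwwwll

S ⇒ Vll   [S -> V l l]
Vll ⇒ VVll   [V -> V V]
VVll ⇒ VVVll   [V -> V V]
VVVll ⇒ VVVVll   [V -> V V]
VVVVll ⇒ VVVVVll   [V -> V V]
VVVVVll ⇒ wVVVVll   [V -> w]
wVVVVll ⇒ wwVVVll   [V -> w]
wwVVVll ⇒ wwwVVll   [V -> w]
wwwVVll ⇒ wwwwVll   [V -> w]
wwwwVll ⇒ wwwwwll   [V -> w]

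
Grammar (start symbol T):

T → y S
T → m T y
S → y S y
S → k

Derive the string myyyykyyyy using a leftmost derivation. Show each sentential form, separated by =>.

T => mTy   [T → m T y]
mTy => mySy   [T → y S]
mySy => myySyy   [S → y S y]
myySyy => myyySyyy   [S → y S y]
myyySyyy => myyyySyyyy   [S → y S y]
myyyySyyyy => myyyykyyyy   [S → k]

T => mTy => mySy => myySyy => myyySyyy => myyyySyyyy => myyyykyyyy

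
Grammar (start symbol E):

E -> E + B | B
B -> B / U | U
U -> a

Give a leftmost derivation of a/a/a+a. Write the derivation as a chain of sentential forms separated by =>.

E => E+B => B+B => B/U+B => B/U/U+B => U/U/U+B => a/U/U+B => a/a/U+B => a/a/a+B => a/a/a+U => a/a/a+a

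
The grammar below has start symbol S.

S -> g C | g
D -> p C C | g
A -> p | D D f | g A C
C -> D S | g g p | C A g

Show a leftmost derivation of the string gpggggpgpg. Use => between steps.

S=>gC=>gCAg=>gDSAg=>gpCCSAg=>gpDSCSAg=>gpgSCSAg=>gpggCSAg=>gpggggpSAg=>gpggggpgAg=>gpggggpgpg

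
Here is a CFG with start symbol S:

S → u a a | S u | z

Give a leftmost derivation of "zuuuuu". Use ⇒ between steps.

S ⇒ Su ⇒ Suu ⇒ Suuu ⇒ Suuuu ⇒ Suuuuu ⇒ zuuuuu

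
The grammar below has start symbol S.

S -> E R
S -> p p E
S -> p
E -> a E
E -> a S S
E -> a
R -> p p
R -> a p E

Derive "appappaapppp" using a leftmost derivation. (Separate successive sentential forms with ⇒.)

S ⇒ ER ⇒ aSSR ⇒ appESR ⇒ appaSR ⇒ appappER ⇒ appappaER ⇒ appappaaSSR ⇒ appappaapSR ⇒ appappaappR ⇒ appappaapppp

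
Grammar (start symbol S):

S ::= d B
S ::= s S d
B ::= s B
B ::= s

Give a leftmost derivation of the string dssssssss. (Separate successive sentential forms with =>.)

S=>dB=>dsB=>dssB=>dsssB=>dssssB=>dsssssB=>dssssssB=>dsssssssB=>dssssssss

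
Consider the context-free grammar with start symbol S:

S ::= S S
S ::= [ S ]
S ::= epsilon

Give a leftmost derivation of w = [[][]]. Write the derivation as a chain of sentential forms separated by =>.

S => [S] => [SS] => [[S]S] => [[]S] => [[][S]] => [[][]]

S => [S]   [S ::= [ S ]]
[S] => [SS]   [S ::= S S]
[SS] => [[S]S]   [S ::= [ S ]]
[[S]S] => [[]S]   [S ::= epsilon]
[[]S] => [[][S]]   [S ::= [ S ]]
[[][S]] => [[][]]   [S ::= epsilon]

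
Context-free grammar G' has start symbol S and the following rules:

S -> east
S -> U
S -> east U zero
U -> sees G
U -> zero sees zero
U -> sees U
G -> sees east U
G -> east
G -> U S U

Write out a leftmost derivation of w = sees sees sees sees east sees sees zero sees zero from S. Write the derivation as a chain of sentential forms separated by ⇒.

S ⇒ U ⇒ sees U ⇒ sees sees U ⇒ sees sees sees G ⇒ sees sees sees sees east U ⇒ sees sees sees sees east sees U ⇒ sees sees sees sees east sees sees U ⇒ sees sees sees sees east sees sees zero sees zero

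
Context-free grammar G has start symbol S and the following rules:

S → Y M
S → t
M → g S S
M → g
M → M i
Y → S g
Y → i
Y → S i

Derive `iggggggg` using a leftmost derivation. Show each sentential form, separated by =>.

S=>YM=>SgM=>YMgM=>SgMgM=>YMgMgM=>SgMgMgM=>YMgMgMgM=>iMgMgMgM=>iggMgMgM=>iggggMgM=>iggggggM=>iggggggg

S => YM   [S → Y M]
YM => SgM   [Y → S g]
SgM => YMgM   [S → Y M]
YMgM => SgMgM   [Y → S g]
SgMgM => YMgMgM   [S → Y M]
YMgMgM => SgMgMgM   [Y → S g]
SgMgMgM => YMgMgMgM   [S → Y M]
YMgMgMgM => iMgMgMgM   [Y → i]
iMgMgMgM => iggMgMgM   [M → g]
iggMgMgM => iggggMgM   [M → g]
iggggMgM => iggggggM   [M → g]
iggggggM => iggggggg   [M → g]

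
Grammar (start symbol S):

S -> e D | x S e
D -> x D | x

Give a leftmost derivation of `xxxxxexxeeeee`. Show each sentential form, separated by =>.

S=>xSe=>xxSee=>xxxSeee=>xxxxSeeee=>xxxxxSeeeee=>xxxxxeDeeeee=>xxxxxexDeeeee=>xxxxxexxeeeee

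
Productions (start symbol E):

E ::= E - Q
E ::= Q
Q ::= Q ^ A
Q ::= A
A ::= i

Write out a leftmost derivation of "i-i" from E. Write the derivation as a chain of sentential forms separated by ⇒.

E⇒E-Q⇒Q-Q⇒A-Q⇒i-Q⇒i-A⇒i-i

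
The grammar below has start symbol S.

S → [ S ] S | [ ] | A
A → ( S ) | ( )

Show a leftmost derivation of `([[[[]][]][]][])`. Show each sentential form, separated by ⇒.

S ⇒ A ⇒ (S) ⇒ ([S]S) ⇒ ([[S]S]S) ⇒ ([[[S]S]S]S) ⇒ ([[[[]]S]S]S) ⇒ ([[[[]][]]S]S) ⇒ ([[[[]][]][]]S) ⇒ ([[[[]][]][]][])

S ⇒ A   [S → A]
A ⇒ (S)   [A → ( S )]
(S) ⇒ ([S]S)   [S → [ S ] S]
([S]S) ⇒ ([[S]S]S)   [S → [ S ] S]
([[S]S]S) ⇒ ([[[S]S]S]S)   [S → [ S ] S]
([[[S]S]S]S) ⇒ ([[[[]]S]S]S)   [S → [ ]]
([[[[]]S]S]S) ⇒ ([[[[]][]]S]S)   [S → [ ]]
([[[[]][]]S]S) ⇒ ([[[[]][]][]]S)   [S → [ ]]
([[[[]][]][]]S) ⇒ ([[[[]][]][]][])   [S → [ ]]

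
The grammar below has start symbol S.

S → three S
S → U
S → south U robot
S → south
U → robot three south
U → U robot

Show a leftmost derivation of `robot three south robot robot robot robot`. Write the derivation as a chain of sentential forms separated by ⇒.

S ⇒ U   [S → U]
U ⇒ U robot   [U → U robot]
U robot ⇒ U robot robot   [U → U robot]
U robot robot ⇒ U robot robot robot   [U → U robot]
U robot robot robot ⇒ U robot robot robot robot   [U → U robot]
U robot robot robot robot ⇒ robot three south robot robot robot robot   [U → robot three south]

S ⇒ U ⇒ U robot ⇒ U robot robot ⇒ U robot robot robot ⇒ U robot robot robot robot ⇒ robot three south robot robot robot robot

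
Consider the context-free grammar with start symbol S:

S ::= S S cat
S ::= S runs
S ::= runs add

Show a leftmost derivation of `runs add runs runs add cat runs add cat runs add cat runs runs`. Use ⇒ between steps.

S ⇒ S runs ⇒ S runs runs ⇒ S S cat runs runs ⇒ S S cat S cat runs runs ⇒ S S cat S cat S cat runs runs ⇒ S runs S cat S cat S cat runs runs ⇒ runs add runs S cat S cat S cat runs runs ⇒ runs add runs runs add cat S cat S cat runs runs ⇒ runs add runs runs add cat runs add cat S cat runs runs ⇒ runs add runs runs add cat runs add cat runs add cat runs runs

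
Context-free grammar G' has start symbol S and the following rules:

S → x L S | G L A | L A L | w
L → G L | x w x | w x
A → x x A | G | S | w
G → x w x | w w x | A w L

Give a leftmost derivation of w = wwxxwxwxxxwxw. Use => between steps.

S=>GLA=>wwxLA=>wwxGLA=>wwxxwxLA=>wwxxwxwxA=>wwxxwxwxS=>wwxxwxwxxLS=>wwxxwxwxxxwxS=>wwxxwxwxxxwxw

S => GLA   [S → G L A]
GLA => wwxLA   [G → w w x]
wwxLA => wwxGLA   [L → G L]
wwxGLA => wwxxwxLA   [G → x w x]
wwxxwxLA => wwxxwxwxA   [L → w x]
wwxxwxwxA => wwxxwxwxS   [A → S]
wwxxwxwxS => wwxxwxwxxLS   [S → x L S]
wwxxwxwxxLS => wwxxwxwxxxwxS   [L → x w x]
wwxxwxwxxxwxS => wwxxwxwxxxwxw   [S → w]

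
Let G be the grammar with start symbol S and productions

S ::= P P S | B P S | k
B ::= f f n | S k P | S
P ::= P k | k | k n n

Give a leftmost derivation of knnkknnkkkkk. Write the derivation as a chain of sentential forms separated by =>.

S => PPS => PkPS => knnkPS => knnkknnS => knnkknnBPS => knnkknnSkPPS => knnkknnkkPPS => knnkknnkkkPS => knnkknnkkkkS => knnkknnkkkkk

S => PPS   [S ::= P P S]
PPS => PkPS   [P ::= P k]
PkPS => knnkPS   [P ::= k n n]
knnkPS => knnkknnS   [P ::= k n n]
knnkknnS => knnkknnBPS   [S ::= B P S]
knnkknnBPS => knnkknnSkPPS   [B ::= S k P]
knnkknnSkPPS => knnkknnkkPPS   [S ::= k]
knnkknnkkPPS => knnkknnkkkPS   [P ::= k]
knnkknnkkkPS => knnkknnkkkkS   [P ::= k]
knnkknnkkkkS => knnkknnkkkkk   [S ::= k]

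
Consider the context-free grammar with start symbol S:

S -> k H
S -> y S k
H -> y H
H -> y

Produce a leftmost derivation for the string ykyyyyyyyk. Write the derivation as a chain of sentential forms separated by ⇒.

S⇒ySk⇒ykHk⇒ykyHk⇒ykyyHk⇒ykyyyHk⇒ykyyyyHk⇒ykyyyyyHk⇒ykyyyyyyHk⇒ykyyyyyyyk

S ⇒ ySk   [S -> y S k]
ySk ⇒ ykHk   [S -> k H]
ykHk ⇒ ykyHk   [H -> y H]
ykyHk ⇒ ykyyHk   [H -> y H]
ykyyHk ⇒ ykyyyHk   [H -> y H]
ykyyyHk ⇒ ykyyyyHk   [H -> y H]
ykyyyyHk ⇒ ykyyyyyHk   [H -> y H]
ykyyyyyHk ⇒ ykyyyyyyHk   [H -> y H]
ykyyyyyyHk ⇒ ykyyyyyyyk   [H -> y]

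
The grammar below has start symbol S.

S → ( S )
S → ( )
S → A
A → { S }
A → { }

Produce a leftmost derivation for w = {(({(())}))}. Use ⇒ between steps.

S ⇒ A   [S → A]
A ⇒ {S}   [A → { S }]
{S} ⇒ {(S)}   [S → ( S )]
{(S)} ⇒ {((S))}   [S → ( S )]
{((S))} ⇒ {((A))}   [S → A]
{((A))} ⇒ {(({S}))}   [A → { S }]
{(({S}))} ⇒ {(({(S)}))}   [S → ( S )]
{(({(S)}))} ⇒ {(({(())}))}   [S → ( )]

S ⇒ A ⇒ {S} ⇒ {(S)} ⇒ {((S))} ⇒ {((A))} ⇒ {(({S}))} ⇒ {(({(S)}))} ⇒ {(({(())}))}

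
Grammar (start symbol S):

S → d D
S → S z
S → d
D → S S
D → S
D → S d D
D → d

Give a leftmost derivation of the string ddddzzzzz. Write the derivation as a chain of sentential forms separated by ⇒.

S⇒Sz⇒Szz⇒Szzz⇒Szzzz⇒Szzzzz⇒dDzzzzz⇒dSSzzzzz⇒ddSzzzzz⇒dddDzzzzz⇒ddddzzzzz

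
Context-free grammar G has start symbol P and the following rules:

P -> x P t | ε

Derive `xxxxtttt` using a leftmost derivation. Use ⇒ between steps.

P ⇒ xPt ⇒ xxPtt ⇒ xxxPttt ⇒ xxxxPtttt ⇒ xxxxtttt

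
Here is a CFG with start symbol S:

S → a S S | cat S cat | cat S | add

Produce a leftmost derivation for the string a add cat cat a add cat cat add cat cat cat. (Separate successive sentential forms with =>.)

S => a S S => a add S => a add cat S cat => a add cat cat S cat cat => a add cat cat a S S cat cat => a add cat cat a add S cat cat => a add cat cat a add cat S cat cat => a add cat cat a add cat cat S cat cat cat => a add cat cat a add cat cat add cat cat cat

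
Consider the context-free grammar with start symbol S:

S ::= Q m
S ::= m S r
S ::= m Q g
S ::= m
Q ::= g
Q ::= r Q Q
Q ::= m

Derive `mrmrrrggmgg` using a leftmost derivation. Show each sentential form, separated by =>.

S => mQg   [S ::= m Q g]
mQg => mrQQg   [Q ::= r Q Q]
mrQQg => mrmQg   [Q ::= m]
mrmQg => mrmrQQg   [Q ::= r Q Q]
mrmrQQg => mrmrrQQQg   [Q ::= r Q Q]
mrmrrQQQg => mrmrrrQQQQg   [Q ::= r Q Q]
mrmrrrQQQQg => mrmrrrgQQQg   [Q ::= g]
mrmrrrgQQQg => mrmrrrggQQg   [Q ::= g]
mrmrrrggQQg => mrmrrrggmQg   [Q ::= m]
mrmrrrggmQg => mrmrrrggmgg   [Q ::= g]

S=>mQg=>mrQQg=>mrmQg=>mrmrQQg=>mrmrrQQQg=>mrmrrrQQQQg=>mrmrrrgQQQg=>mrmrrrggQQg=>mrmrrrggmQg=>mrmrrrggmgg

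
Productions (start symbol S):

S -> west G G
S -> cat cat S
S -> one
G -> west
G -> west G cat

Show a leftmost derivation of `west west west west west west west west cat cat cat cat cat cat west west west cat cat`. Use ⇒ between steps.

S ⇒ west G G ⇒ west west G cat G ⇒ west west west G cat cat G ⇒ west west west west G cat cat cat G ⇒ west west west west west G cat cat cat cat G ⇒ west west west west west west G cat cat cat cat cat G ⇒ west west west west west west west G cat cat cat cat cat cat G ⇒ west west west west west west west west cat cat cat cat cat cat G ⇒ west west west west west west west west cat cat cat cat cat cat west G cat ⇒ west west west west west west west west cat cat cat cat cat cat west west G cat cat ⇒ west west west west west west west west cat cat cat cat cat cat west west west cat cat

S ⇒ west G G   [S -> west G G]
west G G ⇒ west west G cat G   [G -> west G cat]
west west G cat G ⇒ west west west G cat cat G   [G -> west G cat]
west west west G cat cat G ⇒ west west west west G cat cat cat G   [G -> west G cat]
west west west west G cat cat cat G ⇒ west west west west west G cat cat cat cat G   [G -> west G cat]
west west west west west G cat cat cat cat G ⇒ west west west west west west G cat cat cat cat cat G   [G -> west G cat]
west west west west west west G cat cat cat cat cat G ⇒ west west west west west west west G cat cat cat cat cat cat G   [G -> west G cat]
west west west west west west west G cat cat cat cat cat cat G ⇒ west west west west west west west west cat cat cat cat cat cat G   [G -> west]
west west west west west west west west cat cat cat cat cat cat G ⇒ west west west west west west west west cat cat cat cat cat cat west G cat   [G -> west G cat]
west west west west west west west west cat cat cat cat cat cat west G cat ⇒ west west west west west west west west cat cat cat cat cat cat west west G cat cat   [G -> west G cat]
west west west west west west west west cat cat cat cat cat cat west west G cat cat ⇒ west west west west west west west west cat cat cat cat cat cat west west west cat cat   [G -> west]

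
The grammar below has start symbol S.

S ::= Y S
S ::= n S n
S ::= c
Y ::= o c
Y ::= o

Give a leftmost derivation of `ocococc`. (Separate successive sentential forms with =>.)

S => YS => ocS => ocYS => ococS => ococYS => ocococS => ocococc

S => YS   [S ::= Y S]
YS => ocS   [Y ::= o c]
ocS => ocYS   [S ::= Y S]
ocYS => ococS   [Y ::= o c]
ococS => ococYS   [S ::= Y S]
ococYS => ocococS   [Y ::= o c]
ocococS => ocococc   [S ::= c]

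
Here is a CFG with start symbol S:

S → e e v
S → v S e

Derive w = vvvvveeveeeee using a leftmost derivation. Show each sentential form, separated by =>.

S => vSe   [S → v S e]
vSe => vvSee   [S → v S e]
vvSee => vvvSeee   [S → v S e]
vvvSeee => vvvvSeeee   [S → v S e]
vvvvSeeee => vvvvvSeeeee   [S → v S e]
vvvvvSeeeee => vvvvveeveeeee   [S → e e v]

S => vSe => vvSee => vvvSeee => vvvvSeeee => vvvvvSeeeee => vvvvveeveeeee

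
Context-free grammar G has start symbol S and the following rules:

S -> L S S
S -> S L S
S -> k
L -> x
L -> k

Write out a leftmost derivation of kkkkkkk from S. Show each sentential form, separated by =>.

S => LSS => kSS => kLSSS => kkSSS => kkSLSSS => kkkLSSS => kkkkSSS => kkkkkSS => kkkkkkS => kkkkkkk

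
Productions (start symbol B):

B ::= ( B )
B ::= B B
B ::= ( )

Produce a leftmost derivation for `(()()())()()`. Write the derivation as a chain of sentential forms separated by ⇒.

B ⇒ BB ⇒ BBB ⇒ (B)BB ⇒ (BB)BB ⇒ (BBB)BB ⇒ (()BB)BB ⇒ (()()B)BB ⇒ (()()())BB ⇒ (()()())()B ⇒ (()()())()()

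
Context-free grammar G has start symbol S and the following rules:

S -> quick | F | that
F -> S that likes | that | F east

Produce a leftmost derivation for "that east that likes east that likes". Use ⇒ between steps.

S ⇒ F ⇒ S that likes ⇒ F that likes ⇒ F east that likes ⇒ S that likes east that likes ⇒ F that likes east that likes ⇒ F east that likes east that likes ⇒ that east that likes east that likes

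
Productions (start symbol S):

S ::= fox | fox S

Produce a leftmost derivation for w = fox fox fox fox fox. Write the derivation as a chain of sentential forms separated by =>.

S => fox S   [S ::= fox S]
fox S => fox fox S   [S ::= fox S]
fox fox S => fox fox fox S   [S ::= fox S]
fox fox fox S => fox fox fox fox S   [S ::= fox S]
fox fox fox fox S => fox fox fox fox fox   [S ::= fox]

S => fox S => fox fox S => fox fox fox S => fox fox fox fox S => fox fox fox fox fox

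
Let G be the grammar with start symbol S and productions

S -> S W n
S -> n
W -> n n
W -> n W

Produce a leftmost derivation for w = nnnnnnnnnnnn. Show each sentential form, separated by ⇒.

S ⇒ SWn ⇒ SWnWn ⇒ nWnWn ⇒ nnWnWn ⇒ nnnWnWn ⇒ nnnnWnWn ⇒ nnnnnWnWn ⇒ nnnnnnnnWn ⇒ nnnnnnnnnWn ⇒ nnnnnnnnnnnn

S ⇒ SWn   [S -> S W n]
SWn ⇒ SWnWn   [S -> S W n]
SWnWn ⇒ nWnWn   [S -> n]
nWnWn ⇒ nnWnWn   [W -> n W]
nnWnWn ⇒ nnnWnWn   [W -> n W]
nnnWnWn ⇒ nnnnWnWn   [W -> n W]
nnnnWnWn ⇒ nnnnnWnWn   [W -> n W]
nnnnnWnWn ⇒ nnnnnnnnWn   [W -> n n]
nnnnnnnnWn ⇒ nnnnnnnnnWn   [W -> n W]
nnnnnnnnnWn ⇒ nnnnnnnnnnnn   [W -> n n]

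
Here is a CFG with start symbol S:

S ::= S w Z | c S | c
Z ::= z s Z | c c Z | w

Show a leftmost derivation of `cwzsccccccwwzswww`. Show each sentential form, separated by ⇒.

S ⇒ SwZ   [S ::= S w Z]
SwZ ⇒ SwZwZ   [S ::= S w Z]
SwZwZ ⇒ SwZwZwZ   [S ::= S w Z]
SwZwZwZ ⇒ cwZwZwZ   [S ::= c]
cwZwZwZ ⇒ cwzsZwZwZ   [Z ::= z s Z]
cwzsZwZwZ ⇒ cwzsccZwZwZ   [Z ::= c c Z]
cwzsccZwZwZ ⇒ cwzsccccZwZwZ   [Z ::= c c Z]
cwzsccccZwZwZ ⇒ cwzsccccccZwZwZ   [Z ::= c c Z]
cwzsccccccZwZwZ ⇒ cwzsccccccwwZwZ   [Z ::= w]
cwzsccccccwwZwZ ⇒ cwzsccccccwwzsZwZ   [Z ::= z s Z]
cwzsccccccwwzsZwZ ⇒ cwzsccccccwwzswwZ   [Z ::= w]
cwzsccccccwwzswwZ ⇒ cwzsccccccwwzswww   [Z ::= w]

S ⇒ SwZ ⇒ SwZwZ ⇒ SwZwZwZ ⇒ cwZwZwZ ⇒ cwzsZwZwZ ⇒ cwzsccZwZwZ ⇒ cwzsccccZwZwZ ⇒ cwzsccccccZwZwZ ⇒ cwzsccccccwwZwZ ⇒ cwzsccccccwwzsZwZ ⇒ cwzsccccccwwzswwZ ⇒ cwzsccccccwwzswww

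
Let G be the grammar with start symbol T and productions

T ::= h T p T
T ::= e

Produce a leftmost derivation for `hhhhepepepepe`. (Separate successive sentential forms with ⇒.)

T ⇒ hTpT ⇒ hhTpTpT ⇒ hhhTpTpTpT ⇒ hhhhTpTpTpTpT ⇒ hhhhepTpTpTpT ⇒ hhhhepepTpTpT ⇒ hhhhepepepTpT ⇒ hhhhepepepepT ⇒ hhhhepepepepe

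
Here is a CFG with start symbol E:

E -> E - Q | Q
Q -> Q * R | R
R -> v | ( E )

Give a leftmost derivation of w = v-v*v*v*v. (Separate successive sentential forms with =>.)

E=>E-Q=>Q-Q=>R-Q=>v-Q=>v-Q*R=>v-Q*R*R=>v-Q*R*R*R=>v-R*R*R*R=>v-v*R*R*R=>v-v*v*R*R=>v-v*v*v*R=>v-v*v*v*v

E => E-Q   [E -> E - Q]
E-Q => Q-Q   [E -> Q]
Q-Q => R-Q   [Q -> R]
R-Q => v-Q   [R -> v]
v-Q => v-Q*R   [Q -> Q * R]
v-Q*R => v-Q*R*R   [Q -> Q * R]
v-Q*R*R => v-Q*R*R*R   [Q -> Q * R]
v-Q*R*R*R => v-R*R*R*R   [Q -> R]
v-R*R*R*R => v-v*R*R*R   [R -> v]
v-v*R*R*R => v-v*v*R*R   [R -> v]
v-v*v*R*R => v-v*v*v*R   [R -> v]
v-v*v*v*R => v-v*v*v*v   [R -> v]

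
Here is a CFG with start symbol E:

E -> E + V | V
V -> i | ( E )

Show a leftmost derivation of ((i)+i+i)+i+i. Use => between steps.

E => E+V   [E -> E + V]
E+V => E+V+V   [E -> E + V]
E+V+V => V+V+V   [E -> V]
V+V+V => (E)+V+V   [V -> ( E )]
(E)+V+V => (E+V)+V+V   [E -> E + V]
(E+V)+V+V => (E+V+V)+V+V   [E -> E + V]
(E+V+V)+V+V => (V+V+V)+V+V   [E -> V]
(V+V+V)+V+V => ((E)+V+V)+V+V   [V -> ( E )]
((E)+V+V)+V+V => ((V)+V+V)+V+V   [E -> V]
((V)+V+V)+V+V => ((i)+V+V)+V+V   [V -> i]
((i)+V+V)+V+V => ((i)+i+V)+V+V   [V -> i]
((i)+i+V)+V+V => ((i)+i+i)+V+V   [V -> i]
((i)+i+i)+V+V => ((i)+i+i)+i+V   [V -> i]
((i)+i+i)+i+V => ((i)+i+i)+i+i   [V -> i]

E => E+V => E+V+V => V+V+V => (E)+V+V => (E+V)+V+V => (E+V+V)+V+V => (V+V+V)+V+V => ((E)+V+V)+V+V => ((V)+V+V)+V+V => ((i)+V+V)+V+V => ((i)+i+V)+V+V => ((i)+i+i)+V+V => ((i)+i+i)+i+V => ((i)+i+i)+i+i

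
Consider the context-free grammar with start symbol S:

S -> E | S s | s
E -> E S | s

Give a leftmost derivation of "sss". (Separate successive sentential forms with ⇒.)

S ⇒ E   [S -> E]
E ⇒ ES   [E -> E S]
ES ⇒ sS   [E -> s]
sS ⇒ sSs   [S -> S s]
sSs ⇒ sEs   [S -> E]
sEs ⇒ sss   [E -> s]

S ⇒ E ⇒ ES ⇒ sS ⇒ sSs ⇒ sEs ⇒ sss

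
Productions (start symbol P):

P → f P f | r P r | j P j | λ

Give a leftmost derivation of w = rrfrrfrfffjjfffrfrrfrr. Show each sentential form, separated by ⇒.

P ⇒ rPr ⇒ rrPrr ⇒ rrfPfrr ⇒ rrfrPrfrr ⇒ rrfrrPrrfrr ⇒ rrfrrfPfrrfrr ⇒ rrfrrfrPrfrrfrr ⇒ rrfrrfrfPfrfrrfrr ⇒ rrfrrfrffPffrfrrfrr ⇒ rrfrrfrfffPfffrfrrfrr ⇒ rrfrrfrfffjPjfffrfrrfrr ⇒ rrfrrfrfffjjfffrfrrfrr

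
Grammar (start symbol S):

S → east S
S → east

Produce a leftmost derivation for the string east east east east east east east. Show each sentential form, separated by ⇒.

S ⇒ east S ⇒ east east S ⇒ east east east S ⇒ east east east east S ⇒ east east east east east S ⇒ east east east east east east S ⇒ east east east east east east east

S ⇒ east S   [S → east S]
east S ⇒ east east S   [S → east S]
east east S ⇒ east east east S   [S → east S]
east east east S ⇒ east east east east S   [S → east S]
east east east east S ⇒ east east east east east S   [S → east S]
east east east east east S ⇒ east east east east east east S   [S → east S]
east east east east east east S ⇒ east east east east east east east   [S → east]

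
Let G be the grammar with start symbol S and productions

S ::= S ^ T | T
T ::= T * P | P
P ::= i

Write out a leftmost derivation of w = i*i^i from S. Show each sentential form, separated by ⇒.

S ⇒ S^T   [S ::= S ^ T]
S^T ⇒ T^T   [S ::= T]
T^T ⇒ T*P^T   [T ::= T * P]
T*P^T ⇒ P*P^T   [T ::= P]
P*P^T ⇒ i*P^T   [P ::= i]
i*P^T ⇒ i*i^T   [P ::= i]
i*i^T ⇒ i*i^P   [T ::= P]
i*i^P ⇒ i*i^i   [P ::= i]

S⇒S^T⇒T^T⇒T*P^T⇒P*P^T⇒i*P^T⇒i*i^T⇒i*i^P⇒i*i^i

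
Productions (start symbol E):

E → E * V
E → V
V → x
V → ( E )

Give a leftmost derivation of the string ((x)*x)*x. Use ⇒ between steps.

E ⇒ E*V   [E → E * V]
E*V ⇒ V*V   [E → V]
V*V ⇒ (E)*V   [V → ( E )]
(E)*V ⇒ (E*V)*V   [E → E * V]
(E*V)*V ⇒ (V*V)*V   [E → V]
(V*V)*V ⇒ ((E)*V)*V   [V → ( E )]
((E)*V)*V ⇒ ((V)*V)*V   [E → V]
((V)*V)*V ⇒ ((x)*V)*V   [V → x]
((x)*V)*V ⇒ ((x)*x)*V   [V → x]
((x)*x)*V ⇒ ((x)*x)*x   [V → x]

E⇒E*V⇒V*V⇒(E)*V⇒(E*V)*V⇒(V*V)*V⇒((E)*V)*V⇒((V)*V)*V⇒((x)*V)*V⇒((x)*x)*V⇒((x)*x)*x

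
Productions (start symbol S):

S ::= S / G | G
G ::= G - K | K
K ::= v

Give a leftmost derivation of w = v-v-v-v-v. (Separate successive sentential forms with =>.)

S => G => G-K => G-K-K => G-K-K-K => G-K-K-K-K => K-K-K-K-K => v-K-K-K-K => v-v-K-K-K => v-v-v-K-K => v-v-v-v-K => v-v-v-v-v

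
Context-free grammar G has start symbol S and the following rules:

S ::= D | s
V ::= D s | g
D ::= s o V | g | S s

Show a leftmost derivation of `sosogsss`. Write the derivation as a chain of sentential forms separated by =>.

S=>D=>soV=>soDs=>soSss=>soDss=>sosoVss=>sosoDsss=>sosogsss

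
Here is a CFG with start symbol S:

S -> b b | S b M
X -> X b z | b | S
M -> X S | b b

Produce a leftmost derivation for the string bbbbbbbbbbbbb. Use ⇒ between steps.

S⇒SbM⇒SbMbM⇒bbbMbM⇒bbbXSbM⇒bbbSSbM⇒bbbSbMSbM⇒bbbbbbMSbM⇒bbbbbbbbSbM⇒bbbbbbbbbbbM⇒bbbbbbbbbbbbb

S ⇒ SbM   [S -> S b M]
SbM ⇒ SbMbM   [S -> S b M]
SbMbM ⇒ bbbMbM   [S -> b b]
bbbMbM ⇒ bbbXSbM   [M -> X S]
bbbXSbM ⇒ bbbSSbM   [X -> S]
bbbSSbM ⇒ bbbSbMSbM   [S -> S b M]
bbbSbMSbM ⇒ bbbbbbMSbM   [S -> b b]
bbbbbbMSbM ⇒ bbbbbbbbSbM   [M -> b b]
bbbbbbbbSbM ⇒ bbbbbbbbbbbM   [S -> b b]
bbbbbbbbbbbM ⇒ bbbbbbbbbbbbb   [M -> b b]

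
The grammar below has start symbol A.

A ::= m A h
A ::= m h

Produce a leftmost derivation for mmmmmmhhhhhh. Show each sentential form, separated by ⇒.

A ⇒ mAh ⇒ mmAhh ⇒ mmmAhhh ⇒ mmmmAhhhh ⇒ mmmmmAhhhhh ⇒ mmmmmmhhhhhh

A ⇒ mAh   [A ::= m A h]
mAh ⇒ mmAhh   [A ::= m A h]
mmAhh ⇒ mmmAhhh   [A ::= m A h]
mmmAhhh ⇒ mmmmAhhhh   [A ::= m A h]
mmmmAhhhh ⇒ mmmmmAhhhhh   [A ::= m A h]
mmmmmAhhhhh ⇒ mmmmmmhhhhhh   [A ::= m h]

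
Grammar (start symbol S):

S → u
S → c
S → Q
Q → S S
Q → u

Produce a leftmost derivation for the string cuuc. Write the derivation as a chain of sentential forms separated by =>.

S=>Q=>SS=>QS=>SSS=>cSS=>cuS=>cuQ=>cuSS=>cuQS=>cuuS=>cuuc

S => Q   [S → Q]
Q => SS   [Q → S S]
SS => QS   [S → Q]
QS => SSS   [Q → S S]
SSS => cSS   [S → c]
cSS => cuS   [S → u]
cuS => cuQ   [S → Q]
cuQ => cuSS   [Q → S S]
cuSS => cuQS   [S → Q]
cuQS => cuuS   [Q → u]
cuuS => cuuc   [S → c]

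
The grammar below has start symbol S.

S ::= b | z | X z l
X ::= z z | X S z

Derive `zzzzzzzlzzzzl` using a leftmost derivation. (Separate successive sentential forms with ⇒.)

S⇒Xzl⇒XSzzl⇒XSzSzzl⇒zzSzSzzl⇒zzXzlzSzzl⇒zzXSzzlzSzzl⇒zzzzSzzlzSzzl⇒zzzzzzzlzSzzl⇒zzzzzzzlzzzzl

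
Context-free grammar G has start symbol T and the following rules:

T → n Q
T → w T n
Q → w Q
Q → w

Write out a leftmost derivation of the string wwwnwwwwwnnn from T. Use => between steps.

T => wTn   [T → w T n]
wTn => wwTnn   [T → w T n]
wwTnn => wwwTnnn   [T → w T n]
wwwTnnn => wwwnQnnn   [T → n Q]
wwwnQnnn => wwwnwQnnn   [Q → w Q]
wwwnwQnnn => wwwnwwQnnn   [Q → w Q]
wwwnwwQnnn => wwwnwwwQnnn   [Q → w Q]
wwwnwwwQnnn => wwwnwwwwQnnn   [Q → w Q]
wwwnwwwwQnnn => wwwnwwwwwnnn   [Q → w]

T => wTn => wwTnn => wwwTnnn => wwwnQnnn => wwwnwQnnn => wwwnwwQnnn => wwwnwwwQnnn => wwwnwwwwQnnn => wwwnwwwwwnnn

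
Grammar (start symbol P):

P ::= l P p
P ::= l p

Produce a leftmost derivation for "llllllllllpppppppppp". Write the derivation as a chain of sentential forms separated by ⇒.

P ⇒ lPp   [P ::= l P p]
lPp ⇒ llPpp   [P ::= l P p]
llPpp ⇒ lllPppp   [P ::= l P p]
lllPppp ⇒ llllPpppp   [P ::= l P p]
llllPpppp ⇒ lllllPppppp   [P ::= l P p]
lllllPppppp ⇒ llllllPpppppp   [P ::= l P p]
llllllPpppppp ⇒ lllllllPppppppp   [P ::= l P p]
lllllllPppppppp ⇒ llllllllPpppppppp   [P ::= l P p]
llllllllPpppppppp ⇒ lllllllllPppppppppp   [P ::= l P p]
lllllllllPppppppppp ⇒ llllllllllpppppppppp   [P ::= l p]

P ⇒ lPp ⇒ llPpp ⇒ lllPppp ⇒ llllPpppp ⇒ lllllPppppp ⇒ llllllPpppppp ⇒ lllllllPppppppp ⇒ llllllllPpppppppp ⇒ lllllllllPppppppppp ⇒ llllllllllpppppppppp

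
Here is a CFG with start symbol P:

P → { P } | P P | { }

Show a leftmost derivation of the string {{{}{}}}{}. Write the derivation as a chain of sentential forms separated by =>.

P=>PP=>{P}P=>{{P}}P=>{{PP}}P=>{{{}P}}P=>{{{}{}}}P=>{{{}{}}}{}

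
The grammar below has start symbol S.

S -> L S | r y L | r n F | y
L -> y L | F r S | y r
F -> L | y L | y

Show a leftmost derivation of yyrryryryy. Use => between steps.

S => LS => FrSS => yLrSS => yFrSrSS => yLrSrSS => yFrSrSrSS => yLrSrSrSS => yyrrSrSrSS => yyrryrSrSS => yyrryryrSS => yyrryryryS => yyrryryryy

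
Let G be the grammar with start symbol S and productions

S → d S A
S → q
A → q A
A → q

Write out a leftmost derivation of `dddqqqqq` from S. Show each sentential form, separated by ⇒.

S ⇒ dSA   [S → d S A]
dSA ⇒ ddSAA   [S → d S A]
ddSAA ⇒ dddSAAA   [S → d S A]
dddSAAA ⇒ dddqAAA   [S → q]
dddqAAA ⇒ dddqqAA   [A → q]
dddqqAA ⇒ dddqqqA   [A → q]
dddqqqA ⇒ dddqqqqA   [A → q A]
dddqqqqA ⇒ dddqqqqq   [A → q]

S ⇒ dSA ⇒ ddSAA ⇒ dddSAAA ⇒ dddqAAA ⇒ dddqqAA ⇒ dddqqqA ⇒ dddqqqqA ⇒ dddqqqqq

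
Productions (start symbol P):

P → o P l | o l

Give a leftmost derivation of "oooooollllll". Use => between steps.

P => oPl => ooPll => oooPlll => ooooPllll => oooooPlllll => oooooollllll

P => oPl   [P → o P l]
oPl => ooPll   [P → o P l]
ooPll => oooPlll   [P → o P l]
oooPlll => ooooPllll   [P → o P l]
ooooPllll => oooooPlllll   [P → o P l]
oooooPlllll => oooooollllll   [P → o l]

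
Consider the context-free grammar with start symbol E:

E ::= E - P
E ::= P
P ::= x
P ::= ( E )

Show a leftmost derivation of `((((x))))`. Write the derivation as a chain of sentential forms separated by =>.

E => P => (E) => (P) => ((E)) => ((P)) => (((E))) => (((P))) => ((((E)))) => ((((P)))) => ((((x))))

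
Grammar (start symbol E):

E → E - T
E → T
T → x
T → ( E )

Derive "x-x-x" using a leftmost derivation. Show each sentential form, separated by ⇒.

E⇒E-T⇒E-T-T⇒T-T-T⇒x-T-T⇒x-x-T⇒x-x-x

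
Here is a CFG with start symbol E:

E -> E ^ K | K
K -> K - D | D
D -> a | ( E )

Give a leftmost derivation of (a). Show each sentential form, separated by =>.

E => K   [E -> K]
K => D   [K -> D]
D => (E)   [D -> ( E )]
(E) => (K)   [E -> K]
(K) => (D)   [K -> D]
(D) => (a)   [D -> a]

E => K => D => (E) => (K) => (D) => (a)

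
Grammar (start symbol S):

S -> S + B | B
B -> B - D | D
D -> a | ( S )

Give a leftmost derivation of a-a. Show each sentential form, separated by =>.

S => B => B-D => D-D => a-D => a-a

S => B   [S -> B]
B => B-D   [B -> B - D]
B-D => D-D   [B -> D]
D-D => a-D   [D -> a]
a-D => a-a   [D -> a]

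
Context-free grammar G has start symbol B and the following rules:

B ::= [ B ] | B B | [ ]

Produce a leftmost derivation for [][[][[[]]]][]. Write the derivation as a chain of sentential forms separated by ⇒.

B ⇒ BB ⇒ []B ⇒ []BB ⇒ [][B]B ⇒ [][BB]B ⇒ [][[]B]B ⇒ [][[][B]]B ⇒ [][[][[B]]]B ⇒ [][[][[[]]]]B ⇒ [][[][[[]]]][]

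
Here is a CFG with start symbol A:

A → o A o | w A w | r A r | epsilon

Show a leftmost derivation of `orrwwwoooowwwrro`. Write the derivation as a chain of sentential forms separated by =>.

A => oAo => orAro => orrArro => orrwAwrro => orrwwAwwrro => orrwwwAwwwrro => orrwwwoAowwwrro => orrwwwooAoowwwrro => orrwwwoooowwwrro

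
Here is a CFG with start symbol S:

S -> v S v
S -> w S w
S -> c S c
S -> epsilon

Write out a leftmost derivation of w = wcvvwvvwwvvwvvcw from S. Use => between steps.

S=>wSw=>wcScw=>wcvSvcw=>wcvvSvvcw=>wcvvwSwvvcw=>wcvvwvSvwvvcw=>wcvvwvvSvvwvvcw=>wcvvwvvwSwvvwvvcw=>wcvvwvvwwvvwvvcw

S => wSw   [S -> w S w]
wSw => wcScw   [S -> c S c]
wcScw => wcvSvcw   [S -> v S v]
wcvSvcw => wcvvSvvcw   [S -> v S v]
wcvvSvvcw => wcvvwSwvvcw   [S -> w S w]
wcvvwSwvvcw => wcvvwvSvwvvcw   [S -> v S v]
wcvvwvSvwvvcw => wcvvwvvSvvwvvcw   [S -> v S v]
wcvvwvvSvvwvvcw => wcvvwvvwSwvvwvvcw   [S -> w S w]
wcvvwvvwSwvvwvvcw => wcvvwvvwwvvwvvcw   [S -> epsilon]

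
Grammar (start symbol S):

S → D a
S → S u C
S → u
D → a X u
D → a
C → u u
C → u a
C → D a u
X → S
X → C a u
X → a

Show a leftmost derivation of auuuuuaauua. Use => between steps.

S => Da => aXua => aSua => aSuCua => aSuCuCua => auuCuCua => auuuuuCua => auuuuuDauua => auuuuuaauua

S => Da   [S → D a]
Da => aXua   [D → a X u]
aXua => aSua   [X → S]
aSua => aSuCua   [S → S u C]
aSuCua => aSuCuCua   [S → S u C]
aSuCuCua => auuCuCua   [S → u]
auuCuCua => auuuuuCua   [C → u u]
auuuuuCua => auuuuuDauua   [C → D a u]
auuuuuDauua => auuuuuaauua   [D → a]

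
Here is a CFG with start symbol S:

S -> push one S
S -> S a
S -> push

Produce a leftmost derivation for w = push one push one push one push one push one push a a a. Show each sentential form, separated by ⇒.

S ⇒ push one S ⇒ push one S a ⇒ push one push one S a ⇒ push one push one S a a ⇒ push one push one push one S a a ⇒ push one push one push one push one S a a ⇒ push one push one push one push one S a a a ⇒ push one push one push one push one push one S a a a ⇒ push one push one push one push one push one push a a a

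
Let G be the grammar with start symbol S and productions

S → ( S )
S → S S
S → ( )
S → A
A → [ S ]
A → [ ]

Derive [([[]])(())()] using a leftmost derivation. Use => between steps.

S => A => [S] => [SS] => [(S)S] => [(A)S] => [([S])S] => [([A])S] => [([[]])S] => [([[]])SS] => [([[]])(S)S] => [([[]])(())S] => [([[]])(())()]

S => A   [S → A]
A => [S]   [A → [ S ]]
[S] => [SS]   [S → S S]
[SS] => [(S)S]   [S → ( S )]
[(S)S] => [(A)S]   [S → A]
[(A)S] => [([S])S]   [A → [ S ]]
[([S])S] => [([A])S]   [S → A]
[([A])S] => [([[]])S]   [A → [ ]]
[([[]])S] => [([[]])SS]   [S → S S]
[([[]])SS] => [([[]])(S)S]   [S → ( S )]
[([[]])(S)S] => [([[]])(())S]   [S → ( )]
[([[]])(())S] => [([[]])(())()]   [S → ( )]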